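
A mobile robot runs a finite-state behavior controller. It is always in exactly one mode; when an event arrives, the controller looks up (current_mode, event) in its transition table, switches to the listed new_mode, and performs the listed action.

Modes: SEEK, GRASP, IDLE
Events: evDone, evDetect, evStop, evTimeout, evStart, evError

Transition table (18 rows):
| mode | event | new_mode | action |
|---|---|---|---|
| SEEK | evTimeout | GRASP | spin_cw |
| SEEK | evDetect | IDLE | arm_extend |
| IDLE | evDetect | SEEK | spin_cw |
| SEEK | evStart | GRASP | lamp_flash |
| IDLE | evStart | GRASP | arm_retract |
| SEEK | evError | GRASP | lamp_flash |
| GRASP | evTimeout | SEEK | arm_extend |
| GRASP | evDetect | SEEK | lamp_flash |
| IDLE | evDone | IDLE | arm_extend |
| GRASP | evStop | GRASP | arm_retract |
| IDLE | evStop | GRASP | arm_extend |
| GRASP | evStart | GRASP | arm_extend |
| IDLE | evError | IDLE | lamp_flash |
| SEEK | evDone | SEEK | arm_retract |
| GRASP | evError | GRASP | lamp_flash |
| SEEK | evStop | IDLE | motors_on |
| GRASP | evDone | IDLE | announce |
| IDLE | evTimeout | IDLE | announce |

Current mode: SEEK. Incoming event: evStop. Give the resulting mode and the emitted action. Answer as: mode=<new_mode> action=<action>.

current mode = SEEK; filter table to that mode:
  (SEEK, evTimeout) → (GRASP, spin_cw)
  (SEEK, evDetect) → (IDLE, arm_extend)
  (SEEK, evStart) → (GRASP, lamp_flash)
  (SEEK, evError) → (GRASP, lamp_flash)
  (SEEK, evDone) → (SEEK, arm_retract)
  (SEEK, evStop) → (IDLE, motors_on)  ← event matches
event = evStop selects (IDLE, motors_on)

mode=IDLE action=motors_on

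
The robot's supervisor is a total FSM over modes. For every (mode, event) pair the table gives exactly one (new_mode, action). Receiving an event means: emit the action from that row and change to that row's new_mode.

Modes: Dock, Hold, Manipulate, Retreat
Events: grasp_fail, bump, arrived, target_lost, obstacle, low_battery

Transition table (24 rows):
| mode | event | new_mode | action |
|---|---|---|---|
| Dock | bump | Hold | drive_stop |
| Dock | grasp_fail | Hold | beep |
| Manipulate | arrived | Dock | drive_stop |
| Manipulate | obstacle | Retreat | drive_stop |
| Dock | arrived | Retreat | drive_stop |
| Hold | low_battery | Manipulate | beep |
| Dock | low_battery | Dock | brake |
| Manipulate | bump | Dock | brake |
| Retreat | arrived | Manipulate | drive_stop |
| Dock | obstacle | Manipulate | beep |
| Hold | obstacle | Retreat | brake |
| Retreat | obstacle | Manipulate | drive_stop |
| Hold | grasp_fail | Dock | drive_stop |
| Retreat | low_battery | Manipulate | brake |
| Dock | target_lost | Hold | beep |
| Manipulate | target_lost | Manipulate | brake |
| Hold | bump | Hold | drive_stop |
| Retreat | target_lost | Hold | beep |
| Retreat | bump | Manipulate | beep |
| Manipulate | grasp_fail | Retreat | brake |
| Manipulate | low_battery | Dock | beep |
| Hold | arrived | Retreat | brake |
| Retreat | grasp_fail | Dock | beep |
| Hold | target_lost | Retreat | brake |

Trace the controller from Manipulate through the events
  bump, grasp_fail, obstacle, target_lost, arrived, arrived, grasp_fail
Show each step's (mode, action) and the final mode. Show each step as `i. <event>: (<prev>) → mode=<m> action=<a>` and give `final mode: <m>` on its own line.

1. bump: (Manipulate) → mode=Dock action=brake
2. grasp_fail: (Dock) → mode=Hold action=beep
3. obstacle: (Hold) → mode=Retreat action=brake
4. target_lost: (Retreat) → mode=Hold action=beep
5. arrived: (Hold) → mode=Retreat action=brake
6. arrived: (Retreat) → mode=Manipulate action=drive_stop
7. grasp_fail: (Manipulate) → mode=Retreat action=brake

final mode: Retreat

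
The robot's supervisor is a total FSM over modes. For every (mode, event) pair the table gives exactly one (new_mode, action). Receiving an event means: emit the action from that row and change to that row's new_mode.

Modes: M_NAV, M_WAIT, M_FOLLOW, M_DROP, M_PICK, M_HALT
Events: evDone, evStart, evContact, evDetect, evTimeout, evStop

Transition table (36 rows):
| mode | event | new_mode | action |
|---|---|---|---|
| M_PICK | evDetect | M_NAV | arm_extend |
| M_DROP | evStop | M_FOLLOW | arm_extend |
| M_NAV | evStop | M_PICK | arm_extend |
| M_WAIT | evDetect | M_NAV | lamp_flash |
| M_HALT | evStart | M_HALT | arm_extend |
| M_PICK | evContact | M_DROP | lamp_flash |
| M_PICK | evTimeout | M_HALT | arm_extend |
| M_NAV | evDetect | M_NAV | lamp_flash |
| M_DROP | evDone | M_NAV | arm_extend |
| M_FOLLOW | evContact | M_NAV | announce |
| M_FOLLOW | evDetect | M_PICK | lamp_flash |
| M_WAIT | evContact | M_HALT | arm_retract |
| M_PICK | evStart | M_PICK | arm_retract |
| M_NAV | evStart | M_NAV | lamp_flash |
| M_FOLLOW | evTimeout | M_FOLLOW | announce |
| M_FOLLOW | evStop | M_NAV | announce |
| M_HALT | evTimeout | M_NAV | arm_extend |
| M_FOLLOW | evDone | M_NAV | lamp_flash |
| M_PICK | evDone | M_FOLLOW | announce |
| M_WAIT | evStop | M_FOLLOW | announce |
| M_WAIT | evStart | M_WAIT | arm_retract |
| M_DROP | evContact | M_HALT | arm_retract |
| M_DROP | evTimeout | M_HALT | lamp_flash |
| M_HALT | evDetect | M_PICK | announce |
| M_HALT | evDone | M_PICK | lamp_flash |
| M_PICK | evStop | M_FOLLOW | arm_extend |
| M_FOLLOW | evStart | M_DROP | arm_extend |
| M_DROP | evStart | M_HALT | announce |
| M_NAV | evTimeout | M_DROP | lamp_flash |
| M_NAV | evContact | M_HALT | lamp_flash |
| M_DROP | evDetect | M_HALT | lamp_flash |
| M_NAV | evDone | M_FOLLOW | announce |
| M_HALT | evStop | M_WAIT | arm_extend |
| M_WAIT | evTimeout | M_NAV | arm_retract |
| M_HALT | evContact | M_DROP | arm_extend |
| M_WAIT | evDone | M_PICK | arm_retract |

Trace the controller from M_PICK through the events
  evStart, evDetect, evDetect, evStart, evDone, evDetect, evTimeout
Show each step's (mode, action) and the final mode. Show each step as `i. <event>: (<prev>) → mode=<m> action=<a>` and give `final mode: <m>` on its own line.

1. evStart: (M_PICK) → mode=M_PICK action=arm_retract
2. evDetect: (M_PICK) → mode=M_NAV action=arm_extend
3. evDetect: (M_NAV) → mode=M_NAV action=lamp_flash
4. evStart: (M_NAV) → mode=M_NAV action=lamp_flash
5. evDone: (M_NAV) → mode=M_FOLLOW action=announce
6. evDetect: (M_FOLLOW) → mode=M_PICK action=lamp_flash
7. evTimeout: (M_PICK) → mode=M_HALT action=arm_extend

final mode: M_HALT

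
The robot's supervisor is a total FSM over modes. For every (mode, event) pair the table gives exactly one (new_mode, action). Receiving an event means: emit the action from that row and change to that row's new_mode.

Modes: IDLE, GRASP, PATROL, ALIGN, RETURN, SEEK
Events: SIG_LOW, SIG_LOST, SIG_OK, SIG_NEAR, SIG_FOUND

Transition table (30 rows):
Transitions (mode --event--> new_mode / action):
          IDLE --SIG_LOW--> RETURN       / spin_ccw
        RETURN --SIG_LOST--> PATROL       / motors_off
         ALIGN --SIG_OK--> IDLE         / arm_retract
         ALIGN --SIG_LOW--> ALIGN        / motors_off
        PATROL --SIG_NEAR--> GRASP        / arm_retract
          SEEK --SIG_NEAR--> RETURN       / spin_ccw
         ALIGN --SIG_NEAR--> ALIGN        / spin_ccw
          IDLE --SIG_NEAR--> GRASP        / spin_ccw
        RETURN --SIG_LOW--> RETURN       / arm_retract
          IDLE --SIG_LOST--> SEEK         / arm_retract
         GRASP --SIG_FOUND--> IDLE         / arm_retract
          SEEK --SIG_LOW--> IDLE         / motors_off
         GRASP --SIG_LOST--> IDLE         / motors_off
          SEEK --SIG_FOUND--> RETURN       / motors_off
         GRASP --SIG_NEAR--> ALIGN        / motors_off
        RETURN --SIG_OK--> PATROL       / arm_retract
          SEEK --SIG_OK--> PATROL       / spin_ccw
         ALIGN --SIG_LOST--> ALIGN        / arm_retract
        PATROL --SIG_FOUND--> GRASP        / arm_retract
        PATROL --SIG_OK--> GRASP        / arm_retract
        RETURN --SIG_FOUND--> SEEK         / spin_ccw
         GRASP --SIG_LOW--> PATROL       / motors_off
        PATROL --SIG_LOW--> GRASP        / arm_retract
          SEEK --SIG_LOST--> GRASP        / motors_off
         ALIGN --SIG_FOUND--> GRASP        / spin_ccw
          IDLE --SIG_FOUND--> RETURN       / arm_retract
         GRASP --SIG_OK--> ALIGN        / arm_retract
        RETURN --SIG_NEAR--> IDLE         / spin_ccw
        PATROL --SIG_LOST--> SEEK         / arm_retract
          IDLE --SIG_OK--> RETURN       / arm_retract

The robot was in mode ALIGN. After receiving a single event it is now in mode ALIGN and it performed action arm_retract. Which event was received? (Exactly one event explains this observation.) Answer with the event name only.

SIG_LOST

try SIG_LOW: (ALIGN, SIG_LOW) → (ALIGN, motors_off)
try SIG_LOST: (ALIGN, SIG_LOST) → (ALIGN, arm_retract)  ← matches
try SIG_OK: (ALIGN, SIG_OK) → (IDLE, arm_retract)
try SIG_NEAR: (ALIGN, SIG_NEAR) → (ALIGN, spin_ccw)
try SIG_FOUND: (ALIGN, SIG_FOUND) → (GRASP, spin_ccw)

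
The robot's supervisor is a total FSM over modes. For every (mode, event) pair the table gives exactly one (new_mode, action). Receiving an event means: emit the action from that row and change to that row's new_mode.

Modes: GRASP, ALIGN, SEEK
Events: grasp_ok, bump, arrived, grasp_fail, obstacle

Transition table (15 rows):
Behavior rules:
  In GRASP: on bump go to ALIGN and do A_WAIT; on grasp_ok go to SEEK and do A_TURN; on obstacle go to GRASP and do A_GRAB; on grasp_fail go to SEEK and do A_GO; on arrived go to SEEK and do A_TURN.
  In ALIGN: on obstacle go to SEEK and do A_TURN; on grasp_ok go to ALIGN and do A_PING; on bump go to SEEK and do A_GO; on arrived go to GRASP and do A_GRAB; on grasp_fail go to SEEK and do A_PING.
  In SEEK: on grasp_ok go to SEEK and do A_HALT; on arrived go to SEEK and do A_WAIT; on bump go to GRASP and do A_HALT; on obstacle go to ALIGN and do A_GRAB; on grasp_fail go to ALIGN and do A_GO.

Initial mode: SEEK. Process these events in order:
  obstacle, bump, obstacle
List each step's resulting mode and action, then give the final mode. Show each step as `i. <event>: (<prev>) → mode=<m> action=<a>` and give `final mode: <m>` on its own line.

final mode: ALIGN

1. obstacle: (SEEK) → mode=ALIGN action=A_GRAB
2. bump: (ALIGN) → mode=SEEK action=A_GO
3. obstacle: (SEEK) → mode=ALIGN action=A_GRAB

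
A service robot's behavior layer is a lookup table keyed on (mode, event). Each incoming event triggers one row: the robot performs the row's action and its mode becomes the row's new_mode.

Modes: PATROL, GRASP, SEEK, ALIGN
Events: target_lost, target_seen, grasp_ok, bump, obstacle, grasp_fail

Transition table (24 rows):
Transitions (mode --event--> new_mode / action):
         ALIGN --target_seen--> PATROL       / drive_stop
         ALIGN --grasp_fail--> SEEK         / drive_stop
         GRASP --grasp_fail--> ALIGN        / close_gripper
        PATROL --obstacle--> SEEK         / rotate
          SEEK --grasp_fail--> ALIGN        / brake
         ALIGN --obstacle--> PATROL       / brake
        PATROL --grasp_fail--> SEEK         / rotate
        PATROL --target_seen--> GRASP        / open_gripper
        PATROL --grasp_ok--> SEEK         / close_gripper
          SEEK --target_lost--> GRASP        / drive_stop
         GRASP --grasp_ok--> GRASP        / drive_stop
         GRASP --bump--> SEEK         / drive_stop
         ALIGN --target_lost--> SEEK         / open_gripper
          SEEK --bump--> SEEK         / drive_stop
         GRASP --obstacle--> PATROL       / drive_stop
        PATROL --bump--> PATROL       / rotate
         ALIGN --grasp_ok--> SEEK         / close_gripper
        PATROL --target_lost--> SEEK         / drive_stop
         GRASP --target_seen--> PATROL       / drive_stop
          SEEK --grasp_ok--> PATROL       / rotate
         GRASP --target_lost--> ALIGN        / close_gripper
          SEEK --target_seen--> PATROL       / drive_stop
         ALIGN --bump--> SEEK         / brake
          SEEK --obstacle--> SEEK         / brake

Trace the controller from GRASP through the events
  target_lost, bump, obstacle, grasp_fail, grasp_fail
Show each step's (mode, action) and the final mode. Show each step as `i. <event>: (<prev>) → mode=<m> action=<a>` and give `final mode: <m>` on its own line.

final mode: SEEK

1. target_lost: (GRASP) → mode=ALIGN action=close_gripper
2. bump: (ALIGN) → mode=SEEK action=brake
3. obstacle: (SEEK) → mode=SEEK action=brake
4. grasp_fail: (SEEK) → mode=ALIGN action=brake
5. grasp_fail: (ALIGN) → mode=SEEK action=drive_stop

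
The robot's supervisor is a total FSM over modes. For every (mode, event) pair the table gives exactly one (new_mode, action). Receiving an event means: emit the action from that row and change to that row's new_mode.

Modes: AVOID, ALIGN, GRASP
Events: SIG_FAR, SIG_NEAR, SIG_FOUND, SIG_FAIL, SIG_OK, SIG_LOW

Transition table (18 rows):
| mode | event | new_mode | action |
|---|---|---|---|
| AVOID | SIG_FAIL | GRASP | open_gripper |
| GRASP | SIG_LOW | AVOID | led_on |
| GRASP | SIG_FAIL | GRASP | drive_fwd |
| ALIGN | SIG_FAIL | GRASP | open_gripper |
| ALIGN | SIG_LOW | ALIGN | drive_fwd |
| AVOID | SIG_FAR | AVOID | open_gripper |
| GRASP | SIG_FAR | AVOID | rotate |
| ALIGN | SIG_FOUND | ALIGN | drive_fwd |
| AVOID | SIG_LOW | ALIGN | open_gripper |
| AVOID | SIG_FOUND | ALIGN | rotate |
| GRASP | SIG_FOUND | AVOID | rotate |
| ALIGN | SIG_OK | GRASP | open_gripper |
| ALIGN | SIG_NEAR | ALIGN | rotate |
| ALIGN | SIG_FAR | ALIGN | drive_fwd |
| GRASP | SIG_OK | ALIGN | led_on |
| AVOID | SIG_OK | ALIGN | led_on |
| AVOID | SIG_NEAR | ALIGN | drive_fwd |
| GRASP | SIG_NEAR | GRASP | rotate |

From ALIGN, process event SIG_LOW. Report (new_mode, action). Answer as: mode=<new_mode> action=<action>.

mode=ALIGN action=drive_fwd

current mode = ALIGN; filter table to that mode:
  (ALIGN, SIG_FAIL) → (GRASP, open_gripper)
  (ALIGN, SIG_LOW) → (ALIGN, drive_fwd)  ← event matches
  (ALIGN, SIG_FOUND) → (ALIGN, drive_fwd)
  (ALIGN, SIG_OK) → (GRASP, open_gripper)
  (ALIGN, SIG_NEAR) → (ALIGN, rotate)
  (ALIGN, SIG_FAR) → (ALIGN, drive_fwd)
event = SIG_LOW selects (ALIGN, drive_fwd)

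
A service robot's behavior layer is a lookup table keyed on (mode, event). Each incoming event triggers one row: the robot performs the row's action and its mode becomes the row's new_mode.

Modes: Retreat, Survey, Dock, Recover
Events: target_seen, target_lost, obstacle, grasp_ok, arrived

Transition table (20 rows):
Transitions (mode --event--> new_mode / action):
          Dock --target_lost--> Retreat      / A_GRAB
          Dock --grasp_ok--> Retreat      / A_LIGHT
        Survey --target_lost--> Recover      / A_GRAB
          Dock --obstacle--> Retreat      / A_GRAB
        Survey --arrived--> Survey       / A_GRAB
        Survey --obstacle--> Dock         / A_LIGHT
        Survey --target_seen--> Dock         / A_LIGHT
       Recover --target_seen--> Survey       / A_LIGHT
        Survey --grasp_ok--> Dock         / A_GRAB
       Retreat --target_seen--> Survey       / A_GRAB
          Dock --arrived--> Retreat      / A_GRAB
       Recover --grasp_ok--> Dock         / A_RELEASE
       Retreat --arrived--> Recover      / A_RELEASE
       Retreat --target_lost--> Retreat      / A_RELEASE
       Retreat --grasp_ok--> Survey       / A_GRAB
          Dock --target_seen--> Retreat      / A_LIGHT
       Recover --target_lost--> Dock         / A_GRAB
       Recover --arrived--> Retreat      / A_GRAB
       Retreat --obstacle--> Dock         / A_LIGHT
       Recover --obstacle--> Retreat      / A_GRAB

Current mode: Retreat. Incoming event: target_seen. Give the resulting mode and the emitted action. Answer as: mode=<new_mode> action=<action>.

current mode = Retreat; filter table to that mode:
  (Retreat, target_seen) → (Survey, A_GRAB)  ← event matches
  (Retreat, arrived) → (Recover, A_RELEASE)
  (Retreat, target_lost) → (Retreat, A_RELEASE)
  (Retreat, grasp_ok) → (Survey, A_GRAB)
  (Retreat, obstacle) → (Dock, A_LIGHT)
event = target_seen selects (Survey, A_GRAB)

mode=Survey action=A_GRAB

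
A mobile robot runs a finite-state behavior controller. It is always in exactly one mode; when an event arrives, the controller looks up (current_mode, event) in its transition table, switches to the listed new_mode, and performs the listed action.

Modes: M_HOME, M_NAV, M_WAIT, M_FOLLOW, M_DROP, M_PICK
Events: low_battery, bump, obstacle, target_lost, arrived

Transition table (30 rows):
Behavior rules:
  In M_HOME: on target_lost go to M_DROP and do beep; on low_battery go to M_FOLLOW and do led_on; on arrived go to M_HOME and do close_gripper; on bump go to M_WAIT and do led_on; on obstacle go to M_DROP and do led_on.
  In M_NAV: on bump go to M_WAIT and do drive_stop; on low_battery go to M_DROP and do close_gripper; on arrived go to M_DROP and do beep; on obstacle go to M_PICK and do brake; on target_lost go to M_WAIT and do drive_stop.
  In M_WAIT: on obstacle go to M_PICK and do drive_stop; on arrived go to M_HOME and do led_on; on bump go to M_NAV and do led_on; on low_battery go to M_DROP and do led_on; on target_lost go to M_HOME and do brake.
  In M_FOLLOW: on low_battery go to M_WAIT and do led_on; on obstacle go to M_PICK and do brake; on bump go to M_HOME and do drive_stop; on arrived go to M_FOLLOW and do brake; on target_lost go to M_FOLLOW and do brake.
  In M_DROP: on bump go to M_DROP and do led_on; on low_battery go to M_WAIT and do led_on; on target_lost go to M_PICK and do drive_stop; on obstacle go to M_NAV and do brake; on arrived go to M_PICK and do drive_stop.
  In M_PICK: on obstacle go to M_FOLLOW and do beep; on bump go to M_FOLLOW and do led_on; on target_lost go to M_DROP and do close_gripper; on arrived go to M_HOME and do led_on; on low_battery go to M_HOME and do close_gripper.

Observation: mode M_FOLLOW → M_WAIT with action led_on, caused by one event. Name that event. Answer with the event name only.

try low_battery: (M_FOLLOW, low_battery) → (M_WAIT, led_on)  ← matches
try bump: (M_FOLLOW, bump) → (M_HOME, drive_stop)
try obstacle: (M_FOLLOW, obstacle) → (M_PICK, brake)
try target_lost: (M_FOLLOW, target_lost) → (M_FOLLOW, brake)
try arrived: (M_FOLLOW, arrived) → (M_FOLLOW, brake)

low_battery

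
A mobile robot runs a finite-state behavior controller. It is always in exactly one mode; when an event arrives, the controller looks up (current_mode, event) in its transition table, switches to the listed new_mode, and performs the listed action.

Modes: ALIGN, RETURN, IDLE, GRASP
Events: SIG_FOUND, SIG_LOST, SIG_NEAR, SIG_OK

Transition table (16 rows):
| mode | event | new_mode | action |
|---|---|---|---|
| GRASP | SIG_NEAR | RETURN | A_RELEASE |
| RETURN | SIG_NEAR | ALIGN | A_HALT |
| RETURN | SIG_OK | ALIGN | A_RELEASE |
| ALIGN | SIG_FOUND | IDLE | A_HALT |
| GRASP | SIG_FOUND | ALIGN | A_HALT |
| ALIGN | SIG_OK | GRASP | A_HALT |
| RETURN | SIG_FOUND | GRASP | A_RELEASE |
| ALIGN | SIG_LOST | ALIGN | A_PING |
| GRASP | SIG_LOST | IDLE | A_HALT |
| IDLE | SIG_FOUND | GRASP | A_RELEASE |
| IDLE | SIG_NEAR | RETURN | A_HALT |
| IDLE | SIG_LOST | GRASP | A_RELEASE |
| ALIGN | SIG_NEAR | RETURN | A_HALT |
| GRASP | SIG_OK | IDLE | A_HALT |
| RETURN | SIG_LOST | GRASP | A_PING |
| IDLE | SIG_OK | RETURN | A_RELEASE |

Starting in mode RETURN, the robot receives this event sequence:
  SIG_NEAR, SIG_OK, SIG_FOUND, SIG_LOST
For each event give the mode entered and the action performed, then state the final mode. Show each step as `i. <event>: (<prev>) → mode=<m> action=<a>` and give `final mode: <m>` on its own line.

1. SIG_NEAR: (RETURN) → mode=ALIGN action=A_HALT
2. SIG_OK: (ALIGN) → mode=GRASP action=A_HALT
3. SIG_FOUND: (GRASP) → mode=ALIGN action=A_HALT
4. SIG_LOST: (ALIGN) → mode=ALIGN action=A_PING

final mode: ALIGN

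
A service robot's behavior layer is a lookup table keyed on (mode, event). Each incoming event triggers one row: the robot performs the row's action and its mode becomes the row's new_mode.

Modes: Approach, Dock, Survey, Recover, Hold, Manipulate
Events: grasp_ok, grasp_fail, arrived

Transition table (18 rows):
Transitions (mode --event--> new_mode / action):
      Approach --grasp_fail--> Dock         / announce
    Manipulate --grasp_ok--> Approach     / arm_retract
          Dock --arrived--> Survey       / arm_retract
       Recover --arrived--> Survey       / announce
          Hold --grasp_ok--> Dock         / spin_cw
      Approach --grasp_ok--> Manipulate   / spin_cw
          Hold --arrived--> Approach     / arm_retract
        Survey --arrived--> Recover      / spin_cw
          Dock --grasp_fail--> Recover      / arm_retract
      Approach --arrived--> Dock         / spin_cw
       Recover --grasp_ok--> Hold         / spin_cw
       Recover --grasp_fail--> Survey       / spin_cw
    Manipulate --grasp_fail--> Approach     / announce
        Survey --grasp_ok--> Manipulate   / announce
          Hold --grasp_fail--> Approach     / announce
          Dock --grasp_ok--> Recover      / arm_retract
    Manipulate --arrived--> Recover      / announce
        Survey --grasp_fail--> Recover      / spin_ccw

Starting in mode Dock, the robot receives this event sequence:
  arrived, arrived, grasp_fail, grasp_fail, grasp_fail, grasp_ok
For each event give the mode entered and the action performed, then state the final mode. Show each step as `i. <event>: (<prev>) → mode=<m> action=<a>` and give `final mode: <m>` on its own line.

final mode: Manipulate

1. arrived: (Dock) → mode=Survey action=arm_retract
2. arrived: (Survey) → mode=Recover action=spin_cw
3. grasp_fail: (Recover) → mode=Survey action=spin_cw
4. grasp_fail: (Survey) → mode=Recover action=spin_ccw
5. grasp_fail: (Recover) → mode=Survey action=spin_cw
6. grasp_ok: (Survey) → mode=Manipulate action=announce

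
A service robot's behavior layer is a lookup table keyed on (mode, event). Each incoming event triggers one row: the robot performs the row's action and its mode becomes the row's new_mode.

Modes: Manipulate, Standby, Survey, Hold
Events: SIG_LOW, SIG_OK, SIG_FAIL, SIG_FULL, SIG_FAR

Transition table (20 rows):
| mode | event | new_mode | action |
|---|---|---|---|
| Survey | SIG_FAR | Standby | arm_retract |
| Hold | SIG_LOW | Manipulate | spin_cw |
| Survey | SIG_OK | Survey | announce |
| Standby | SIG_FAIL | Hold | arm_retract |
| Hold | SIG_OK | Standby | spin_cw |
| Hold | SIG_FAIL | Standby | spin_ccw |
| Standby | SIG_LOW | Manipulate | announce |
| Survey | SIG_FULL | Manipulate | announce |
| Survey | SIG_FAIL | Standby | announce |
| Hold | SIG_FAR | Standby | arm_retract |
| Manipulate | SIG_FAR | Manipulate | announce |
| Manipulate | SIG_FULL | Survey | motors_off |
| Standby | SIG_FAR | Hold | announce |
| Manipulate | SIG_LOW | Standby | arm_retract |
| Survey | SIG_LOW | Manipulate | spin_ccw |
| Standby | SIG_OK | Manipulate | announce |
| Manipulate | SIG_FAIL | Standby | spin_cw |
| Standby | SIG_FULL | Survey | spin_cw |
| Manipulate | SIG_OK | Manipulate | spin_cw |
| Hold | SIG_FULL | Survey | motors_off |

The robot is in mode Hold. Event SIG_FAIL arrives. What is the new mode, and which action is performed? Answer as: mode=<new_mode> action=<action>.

current mode = Hold; filter table to that mode:
  (Hold, SIG_LOW) → (Manipulate, spin_cw)
  (Hold, SIG_OK) → (Standby, spin_cw)
  (Hold, SIG_FAIL) → (Standby, spin_ccw)  ← event matches
  (Hold, SIG_FAR) → (Standby, arm_retract)
  (Hold, SIG_FULL) → (Survey, motors_off)
event = SIG_FAIL selects (Standby, spin_ccw)

mode=Standby action=spin_ccw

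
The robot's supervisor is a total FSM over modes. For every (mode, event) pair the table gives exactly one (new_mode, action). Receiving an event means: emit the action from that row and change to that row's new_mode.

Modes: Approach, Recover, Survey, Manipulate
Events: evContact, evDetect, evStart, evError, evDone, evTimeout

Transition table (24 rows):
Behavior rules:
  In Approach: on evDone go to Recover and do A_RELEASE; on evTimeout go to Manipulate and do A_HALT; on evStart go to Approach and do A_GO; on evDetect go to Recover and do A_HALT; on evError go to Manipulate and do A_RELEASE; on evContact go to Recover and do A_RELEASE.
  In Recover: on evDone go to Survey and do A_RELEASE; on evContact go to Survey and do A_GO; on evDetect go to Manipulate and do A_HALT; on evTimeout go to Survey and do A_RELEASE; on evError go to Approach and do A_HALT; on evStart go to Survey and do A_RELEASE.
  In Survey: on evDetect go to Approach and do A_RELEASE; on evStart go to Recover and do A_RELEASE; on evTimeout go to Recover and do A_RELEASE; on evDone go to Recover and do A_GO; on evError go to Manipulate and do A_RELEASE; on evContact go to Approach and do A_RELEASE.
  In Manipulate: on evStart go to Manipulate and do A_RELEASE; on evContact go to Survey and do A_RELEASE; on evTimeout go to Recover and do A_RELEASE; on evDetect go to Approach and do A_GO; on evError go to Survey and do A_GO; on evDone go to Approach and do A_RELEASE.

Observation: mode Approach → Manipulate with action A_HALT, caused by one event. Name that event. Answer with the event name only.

try evContact: (Approach, evContact) → (Recover, A_RELEASE)
try evDetect: (Approach, evDetect) → (Recover, A_HALT)
try evStart: (Approach, evStart) → (Approach, A_GO)
try evError: (Approach, evError) → (Manipulate, A_RELEASE)
try evDone: (Approach, evDone) → (Recover, A_RELEASE)
try evTimeout: (Approach, evTimeout) → (Manipulate, A_HALT)  ← matches

evTimeout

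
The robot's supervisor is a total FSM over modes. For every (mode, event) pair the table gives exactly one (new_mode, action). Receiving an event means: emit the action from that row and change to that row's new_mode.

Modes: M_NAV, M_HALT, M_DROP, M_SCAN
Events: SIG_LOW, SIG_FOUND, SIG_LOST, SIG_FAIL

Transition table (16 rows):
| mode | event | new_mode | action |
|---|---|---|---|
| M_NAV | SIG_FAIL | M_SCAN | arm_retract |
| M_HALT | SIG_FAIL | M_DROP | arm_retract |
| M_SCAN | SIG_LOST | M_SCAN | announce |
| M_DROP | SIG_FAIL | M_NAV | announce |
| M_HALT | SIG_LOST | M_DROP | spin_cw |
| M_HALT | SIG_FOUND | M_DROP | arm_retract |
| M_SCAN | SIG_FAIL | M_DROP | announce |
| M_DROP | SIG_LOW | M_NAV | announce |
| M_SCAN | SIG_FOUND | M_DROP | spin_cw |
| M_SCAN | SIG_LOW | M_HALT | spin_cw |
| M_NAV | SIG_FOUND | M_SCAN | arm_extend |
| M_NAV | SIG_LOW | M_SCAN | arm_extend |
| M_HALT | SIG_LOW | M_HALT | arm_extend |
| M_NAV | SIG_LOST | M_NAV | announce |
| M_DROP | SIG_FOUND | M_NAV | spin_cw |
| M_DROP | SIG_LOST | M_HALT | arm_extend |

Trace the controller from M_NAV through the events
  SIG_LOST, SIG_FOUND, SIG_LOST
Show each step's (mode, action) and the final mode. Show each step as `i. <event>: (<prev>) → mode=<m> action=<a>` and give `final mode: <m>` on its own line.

final mode: M_SCAN

1. SIG_LOST: (M_NAV) → mode=M_NAV action=announce
2. SIG_FOUND: (M_NAV) → mode=M_SCAN action=arm_extend
3. SIG_LOST: (M_SCAN) → mode=M_SCAN action=announce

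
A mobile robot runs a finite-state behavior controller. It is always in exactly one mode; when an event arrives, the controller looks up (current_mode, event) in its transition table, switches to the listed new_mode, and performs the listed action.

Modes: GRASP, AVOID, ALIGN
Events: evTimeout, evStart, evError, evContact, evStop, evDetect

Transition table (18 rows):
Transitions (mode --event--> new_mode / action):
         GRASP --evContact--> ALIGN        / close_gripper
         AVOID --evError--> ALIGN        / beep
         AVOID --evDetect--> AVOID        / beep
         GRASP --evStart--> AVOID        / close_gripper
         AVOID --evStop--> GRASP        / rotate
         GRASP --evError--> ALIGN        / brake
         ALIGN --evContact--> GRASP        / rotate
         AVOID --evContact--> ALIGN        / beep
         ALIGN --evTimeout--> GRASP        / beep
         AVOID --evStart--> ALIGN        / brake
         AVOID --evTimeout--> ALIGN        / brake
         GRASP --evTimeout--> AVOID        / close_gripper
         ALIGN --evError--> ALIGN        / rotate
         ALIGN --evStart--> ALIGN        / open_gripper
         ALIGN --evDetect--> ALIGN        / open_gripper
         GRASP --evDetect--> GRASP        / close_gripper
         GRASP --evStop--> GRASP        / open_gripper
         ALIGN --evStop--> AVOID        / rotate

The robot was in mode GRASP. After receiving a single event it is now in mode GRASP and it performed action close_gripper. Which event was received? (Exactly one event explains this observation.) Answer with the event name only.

try evTimeout: (GRASP, evTimeout) → (AVOID, close_gripper)
try evStart: (GRASP, evStart) → (AVOID, close_gripper)
try evError: (GRASP, evError) → (ALIGN, brake)
try evContact: (GRASP, evContact) → (ALIGN, close_gripper)
try evStop: (GRASP, evStop) → (GRASP, open_gripper)
try evDetect: (GRASP, evDetect) → (GRASP, close_gripper)  ← matches

evDetect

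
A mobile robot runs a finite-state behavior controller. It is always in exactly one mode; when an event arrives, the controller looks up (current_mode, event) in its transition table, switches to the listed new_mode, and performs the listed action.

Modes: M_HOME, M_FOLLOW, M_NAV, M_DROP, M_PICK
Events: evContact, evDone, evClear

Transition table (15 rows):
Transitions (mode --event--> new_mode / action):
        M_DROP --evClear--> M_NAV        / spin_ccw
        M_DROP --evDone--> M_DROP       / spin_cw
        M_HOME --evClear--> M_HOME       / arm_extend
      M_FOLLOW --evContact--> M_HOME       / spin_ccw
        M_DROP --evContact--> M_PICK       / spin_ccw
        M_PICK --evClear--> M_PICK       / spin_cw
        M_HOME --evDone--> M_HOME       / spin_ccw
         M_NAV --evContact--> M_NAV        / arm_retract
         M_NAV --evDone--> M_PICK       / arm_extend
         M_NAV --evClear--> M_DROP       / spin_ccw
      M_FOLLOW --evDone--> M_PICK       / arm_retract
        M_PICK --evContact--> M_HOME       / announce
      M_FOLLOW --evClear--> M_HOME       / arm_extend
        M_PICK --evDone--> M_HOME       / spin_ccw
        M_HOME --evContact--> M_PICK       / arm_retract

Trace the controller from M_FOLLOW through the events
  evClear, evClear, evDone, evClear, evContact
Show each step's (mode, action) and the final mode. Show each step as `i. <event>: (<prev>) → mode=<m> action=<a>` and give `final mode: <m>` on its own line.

1. evClear: (M_FOLLOW) → mode=M_HOME action=arm_extend
2. evClear: (M_HOME) → mode=M_HOME action=arm_extend
3. evDone: (M_HOME) → mode=M_HOME action=spin_ccw
4. evClear: (M_HOME) → mode=M_HOME action=arm_extend
5. evContact: (M_HOME) → mode=M_PICK action=arm_retract

final mode: M_PICK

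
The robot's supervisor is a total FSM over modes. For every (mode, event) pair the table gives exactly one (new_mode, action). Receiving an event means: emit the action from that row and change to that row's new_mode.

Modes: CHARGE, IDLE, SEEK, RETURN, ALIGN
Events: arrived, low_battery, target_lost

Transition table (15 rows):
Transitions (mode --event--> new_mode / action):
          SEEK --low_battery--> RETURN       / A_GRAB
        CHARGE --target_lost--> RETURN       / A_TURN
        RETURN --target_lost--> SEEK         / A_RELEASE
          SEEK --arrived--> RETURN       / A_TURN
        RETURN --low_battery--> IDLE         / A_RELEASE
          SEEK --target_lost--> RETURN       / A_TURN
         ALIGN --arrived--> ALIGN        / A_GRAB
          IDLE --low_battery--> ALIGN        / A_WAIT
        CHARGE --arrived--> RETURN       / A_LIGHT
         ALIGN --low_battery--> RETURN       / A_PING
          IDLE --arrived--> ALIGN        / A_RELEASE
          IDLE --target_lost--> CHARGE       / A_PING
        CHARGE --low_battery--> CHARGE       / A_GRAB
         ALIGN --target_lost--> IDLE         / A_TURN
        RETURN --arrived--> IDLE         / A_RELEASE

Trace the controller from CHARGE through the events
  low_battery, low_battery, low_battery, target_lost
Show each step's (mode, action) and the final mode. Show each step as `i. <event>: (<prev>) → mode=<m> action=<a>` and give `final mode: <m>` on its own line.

1. low_battery: (CHARGE) → mode=CHARGE action=A_GRAB
2. low_battery: (CHARGE) → mode=CHARGE action=A_GRAB
3. low_battery: (CHARGE) → mode=CHARGE action=A_GRAB
4. target_lost: (CHARGE) → mode=RETURN action=A_TURN

final mode: RETURN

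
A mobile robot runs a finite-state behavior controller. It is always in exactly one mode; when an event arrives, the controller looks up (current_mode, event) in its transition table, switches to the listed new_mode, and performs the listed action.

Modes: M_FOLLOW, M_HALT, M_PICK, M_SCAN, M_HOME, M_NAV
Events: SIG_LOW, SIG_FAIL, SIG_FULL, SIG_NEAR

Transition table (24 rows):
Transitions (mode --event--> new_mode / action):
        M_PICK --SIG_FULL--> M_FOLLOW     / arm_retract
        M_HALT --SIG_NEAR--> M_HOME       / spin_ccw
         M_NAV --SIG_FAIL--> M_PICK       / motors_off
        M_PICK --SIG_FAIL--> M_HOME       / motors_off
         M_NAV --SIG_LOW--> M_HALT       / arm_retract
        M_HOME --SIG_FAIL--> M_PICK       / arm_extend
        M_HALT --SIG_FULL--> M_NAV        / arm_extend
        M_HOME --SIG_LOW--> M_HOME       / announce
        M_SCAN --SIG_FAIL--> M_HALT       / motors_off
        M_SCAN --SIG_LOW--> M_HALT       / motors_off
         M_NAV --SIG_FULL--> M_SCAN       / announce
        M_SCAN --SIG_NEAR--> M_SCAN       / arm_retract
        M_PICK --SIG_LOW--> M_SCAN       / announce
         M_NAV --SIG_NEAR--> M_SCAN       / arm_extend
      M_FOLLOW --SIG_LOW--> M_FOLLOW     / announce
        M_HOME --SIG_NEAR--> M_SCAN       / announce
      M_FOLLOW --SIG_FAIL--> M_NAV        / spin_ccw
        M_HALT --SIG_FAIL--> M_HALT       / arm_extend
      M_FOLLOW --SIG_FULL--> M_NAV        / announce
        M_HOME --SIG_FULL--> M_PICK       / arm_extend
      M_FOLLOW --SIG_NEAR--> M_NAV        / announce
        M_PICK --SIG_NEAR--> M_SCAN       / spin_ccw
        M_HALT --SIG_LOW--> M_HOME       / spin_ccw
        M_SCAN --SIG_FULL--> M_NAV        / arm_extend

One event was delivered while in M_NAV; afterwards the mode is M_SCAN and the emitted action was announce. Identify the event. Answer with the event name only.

try SIG_LOW: (M_NAV, SIG_LOW) → (M_HALT, arm_retract)
try SIG_FAIL: (M_NAV, SIG_FAIL) → (M_PICK, motors_off)
try SIG_FULL: (M_NAV, SIG_FULL) → (M_SCAN, announce)  ← matches
try SIG_NEAR: (M_NAV, SIG_NEAR) → (M_SCAN, arm_extend)

SIG_FULL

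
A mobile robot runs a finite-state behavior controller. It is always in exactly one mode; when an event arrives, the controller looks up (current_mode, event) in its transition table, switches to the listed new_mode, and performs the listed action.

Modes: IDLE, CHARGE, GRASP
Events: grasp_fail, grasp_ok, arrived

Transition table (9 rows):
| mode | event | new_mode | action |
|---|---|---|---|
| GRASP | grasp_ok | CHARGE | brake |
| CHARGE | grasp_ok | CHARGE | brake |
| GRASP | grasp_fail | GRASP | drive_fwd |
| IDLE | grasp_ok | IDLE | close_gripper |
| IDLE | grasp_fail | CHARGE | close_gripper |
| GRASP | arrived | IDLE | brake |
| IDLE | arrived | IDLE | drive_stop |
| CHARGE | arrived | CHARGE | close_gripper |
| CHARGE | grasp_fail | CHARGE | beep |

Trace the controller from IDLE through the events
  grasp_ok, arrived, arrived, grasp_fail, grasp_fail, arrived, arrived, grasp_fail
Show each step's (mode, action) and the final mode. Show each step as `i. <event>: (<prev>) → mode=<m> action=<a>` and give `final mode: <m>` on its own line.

final mode: CHARGE

1. grasp_ok: (IDLE) → mode=IDLE action=close_gripper
2. arrived: (IDLE) → mode=IDLE action=drive_stop
3. arrived: (IDLE) → mode=IDLE action=drive_stop
4. grasp_fail: (IDLE) → mode=CHARGE action=close_gripper
5. grasp_fail: (CHARGE) → mode=CHARGE action=beep
6. arrived: (CHARGE) → mode=CHARGE action=close_gripper
7. arrived: (CHARGE) → mode=CHARGE action=close_gripper
8. grasp_fail: (CHARGE) → mode=CHARGE action=beep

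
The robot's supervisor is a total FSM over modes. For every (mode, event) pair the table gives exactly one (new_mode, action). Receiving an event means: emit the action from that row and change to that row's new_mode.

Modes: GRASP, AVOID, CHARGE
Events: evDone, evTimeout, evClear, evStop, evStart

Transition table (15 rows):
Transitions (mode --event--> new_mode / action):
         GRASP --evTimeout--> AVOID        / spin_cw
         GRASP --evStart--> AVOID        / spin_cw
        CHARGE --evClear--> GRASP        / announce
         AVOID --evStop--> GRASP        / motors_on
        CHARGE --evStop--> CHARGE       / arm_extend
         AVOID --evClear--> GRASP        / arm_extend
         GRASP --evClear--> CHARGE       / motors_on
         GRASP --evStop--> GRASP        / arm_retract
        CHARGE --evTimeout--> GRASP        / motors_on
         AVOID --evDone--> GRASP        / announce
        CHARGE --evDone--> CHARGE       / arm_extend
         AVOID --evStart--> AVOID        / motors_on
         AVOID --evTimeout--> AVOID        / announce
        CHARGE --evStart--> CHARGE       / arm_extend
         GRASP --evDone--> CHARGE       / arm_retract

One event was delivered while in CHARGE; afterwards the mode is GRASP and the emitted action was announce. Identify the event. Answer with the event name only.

try evDone: (CHARGE, evDone) → (CHARGE, arm_extend)
try evTimeout: (CHARGE, evTimeout) → (GRASP, motors_on)
try evClear: (CHARGE, evClear) → (GRASP, announce)  ← matches
try evStop: (CHARGE, evStop) → (CHARGE, arm_extend)
try evStart: (CHARGE, evStart) → (CHARGE, arm_extend)

evClear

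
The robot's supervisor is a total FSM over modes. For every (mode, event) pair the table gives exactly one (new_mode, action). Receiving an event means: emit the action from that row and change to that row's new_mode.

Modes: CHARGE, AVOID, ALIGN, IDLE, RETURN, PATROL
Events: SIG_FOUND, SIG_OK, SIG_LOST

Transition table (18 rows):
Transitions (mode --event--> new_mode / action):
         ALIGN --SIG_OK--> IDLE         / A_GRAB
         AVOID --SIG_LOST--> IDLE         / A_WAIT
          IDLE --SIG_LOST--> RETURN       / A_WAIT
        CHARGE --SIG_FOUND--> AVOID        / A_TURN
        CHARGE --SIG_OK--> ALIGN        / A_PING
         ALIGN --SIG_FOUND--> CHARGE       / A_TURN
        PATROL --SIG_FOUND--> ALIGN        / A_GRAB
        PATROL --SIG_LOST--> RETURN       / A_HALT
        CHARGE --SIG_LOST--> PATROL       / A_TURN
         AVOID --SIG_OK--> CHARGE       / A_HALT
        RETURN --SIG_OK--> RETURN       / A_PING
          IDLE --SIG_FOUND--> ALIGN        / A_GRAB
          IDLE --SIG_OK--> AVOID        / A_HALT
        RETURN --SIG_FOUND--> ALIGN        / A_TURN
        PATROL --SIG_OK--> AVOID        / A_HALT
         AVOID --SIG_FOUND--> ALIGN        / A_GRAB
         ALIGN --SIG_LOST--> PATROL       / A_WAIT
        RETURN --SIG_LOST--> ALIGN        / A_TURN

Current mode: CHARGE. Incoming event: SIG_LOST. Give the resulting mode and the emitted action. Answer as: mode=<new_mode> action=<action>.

mode=PATROL action=A_TURN

current mode = CHARGE; filter table to that mode:
  (CHARGE, SIG_FOUND) → (AVOID, A_TURN)
  (CHARGE, SIG_OK) → (ALIGN, A_PING)
  (CHARGE, SIG_LOST) → (PATROL, A_TURN)  ← event matches
event = SIG_LOST selects (PATROL, A_TURN)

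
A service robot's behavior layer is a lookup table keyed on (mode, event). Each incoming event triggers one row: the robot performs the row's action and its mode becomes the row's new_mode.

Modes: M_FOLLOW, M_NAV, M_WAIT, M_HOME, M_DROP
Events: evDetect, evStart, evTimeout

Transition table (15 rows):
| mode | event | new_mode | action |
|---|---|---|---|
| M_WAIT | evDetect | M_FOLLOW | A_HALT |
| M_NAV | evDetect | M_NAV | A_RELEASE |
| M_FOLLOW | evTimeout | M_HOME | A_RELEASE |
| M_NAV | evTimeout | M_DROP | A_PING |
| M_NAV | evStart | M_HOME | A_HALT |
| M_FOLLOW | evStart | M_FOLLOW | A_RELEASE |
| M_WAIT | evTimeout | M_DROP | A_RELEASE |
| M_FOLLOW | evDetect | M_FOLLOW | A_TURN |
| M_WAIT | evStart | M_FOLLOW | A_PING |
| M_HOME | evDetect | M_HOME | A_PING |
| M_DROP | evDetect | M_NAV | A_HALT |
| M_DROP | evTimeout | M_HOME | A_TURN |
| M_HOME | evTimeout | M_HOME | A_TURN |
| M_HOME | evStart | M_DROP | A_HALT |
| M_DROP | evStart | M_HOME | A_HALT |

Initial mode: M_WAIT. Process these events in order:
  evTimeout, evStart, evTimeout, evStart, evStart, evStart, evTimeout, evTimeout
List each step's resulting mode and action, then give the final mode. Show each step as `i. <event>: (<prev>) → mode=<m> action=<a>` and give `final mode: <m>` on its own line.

1. evTimeout: (M_WAIT) → mode=M_DROP action=A_RELEASE
2. evStart: (M_DROP) → mode=M_HOME action=A_HALT
3. evTimeout: (M_HOME) → mode=M_HOME action=A_TURN
4. evStart: (M_HOME) → mode=M_DROP action=A_HALT
5. evStart: (M_DROP) → mode=M_HOME action=A_HALT
6. evStart: (M_HOME) → mode=M_DROP action=A_HALT
7. evTimeout: (M_DROP) → mode=M_HOME action=A_TURN
8. evTimeout: (M_HOME) → mode=M_HOME action=A_TURN

final mode: M_HOME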